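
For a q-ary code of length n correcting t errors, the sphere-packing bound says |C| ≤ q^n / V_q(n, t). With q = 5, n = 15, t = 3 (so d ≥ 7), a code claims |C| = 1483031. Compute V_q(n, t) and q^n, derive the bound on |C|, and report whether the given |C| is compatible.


V_q(n, t) = 30861, q^n = 30517578125, Hamming bound = 988871, |C| = 1483031 > bound (violated).

Step 1: Compute V_q(n, t) = Σ_{j=0}^3 C(n, j) (q−1)^j.
  j = 0: C(15,0)·(4)^0 = 1·1 = 1.
  j = 1: C(15,1)·(4)^1 = 15·4 = 60.
  j = 2: C(15,2)·(4)^2 = 105·16 = 1680.
  j = 3: C(15,3)·(4)^3 = 455·64 = 29120.
  V_q(n, t) = 1 + 60 + 1680 + 29120 = 30861.
Step 2: q^n = 5^15 = 30517578125.
Step 3: Hamming bound ⌊q^n / V_q(n,t)⌋ = ⌊30517578125/30861⌋ = 988871.
Step 4: Compare |C| = 1483031 to 988871: violated.
The claimed |C| lies above the Hamming bound, so no 5-ary code of length 15 with d ≥ 7 can have 1483031 codewords.


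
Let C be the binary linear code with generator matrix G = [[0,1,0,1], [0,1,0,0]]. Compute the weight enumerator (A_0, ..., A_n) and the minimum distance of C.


Weight distribution: A_0 = 1, A_1 = 2, A_2 = 1. Minimum distance d = 1.

Enumerate all 2^2 = 4 messages m ∈ F_2^2.
For each, compute codeword c = mG in F_2^4, then tally its weight.
  m = 00 → c = 0000, weight = 0.
  m = 10 → c = 0101, weight = 2.
  m = 01 → c = 0100, weight = 1.
  m = 11 → c = 0001, weight = 1.
Tally weights:
  weight 0: 1 codewords.
  weight 1: 2 codewords.
  weight 2: 1 codewords.
Minimum distance d = smallest w > 0 with A_w > 0 = 1.
Sanity: Σ A_w = 4 = 2^2 = 4 ✓.


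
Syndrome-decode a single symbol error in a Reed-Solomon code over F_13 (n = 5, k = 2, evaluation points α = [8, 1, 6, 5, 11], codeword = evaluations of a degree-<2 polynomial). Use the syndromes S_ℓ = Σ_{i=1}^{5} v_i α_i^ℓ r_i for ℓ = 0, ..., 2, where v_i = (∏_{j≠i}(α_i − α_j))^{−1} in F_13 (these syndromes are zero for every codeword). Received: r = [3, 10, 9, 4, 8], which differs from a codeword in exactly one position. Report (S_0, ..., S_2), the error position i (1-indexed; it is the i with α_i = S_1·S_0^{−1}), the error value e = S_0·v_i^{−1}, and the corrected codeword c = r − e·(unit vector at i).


S = (9, 7, 4), error at position 1, error magnitude e = 10, c = [6, 10, 9, 4, 8].

Step 1: column multipliers v_i = (∏_{j≠i}(α_i − α_j))^{−1} mod 13.
  i = 1 (α = 8): (8−1)(8−6)(8−5)(8−11) = 7·2·3·(−3) = −126 ≡ 4, so v_1 = 4^{−1} = 10 (mod 13).
  i = 2 (α = 1): (1−8)(1−6)(1−5)(1−11) = (−7)·(−5)·(−4)·(−10) = 1400 ≡ 9, so v_2 = 9^{−1} = 3 (mod 13).
  i = 3 (α = 6): (6−8)(6−1)(6−5)(6−11) = (−2)·5·1·(−5) = 50 ≡ 11, so v_3 = 11^{−1} = 6 (mod 13).
  i = 4 (α = 5): (5−8)(5−1)(5−6)(5−11) = (−3)·4·(−1)·(−6) = −72 ≡ 6, so v_4 = 6^{−1} = 11 (mod 13).
  i = 5 (α = 11): (11−8)(11−1)(11−6)(11−5) = 3·10·5·6 = 900 ≡ 3, so v_5 = 3^{−1} = 9 (mod 13).
  v = [10, 3, 6, 11, 9].
Step 2: syndromes of r = [3, 10, 9, 4, 8] (all sums mod 13).
  S_0 = Σ v_i r_i = 10·3 + 3·10 + 6·9 + 11·4 + 9·8 = 230 ≡ 9.
  S_1 = Σ v_i α_i r_i = 10·8·3 + 3·1·10 + 6·6·9 + 11·5·4 + 9·11·8 = 1606 ≡ 7.
  α_i^2 mod 13 = [12, 1, 10, 12, 4].
  S_2 = Σ v_i α_i^2 r_i = 10·12·3 + 3·1·10 + 6·10·9 + 11·12·4 + 9·4·8 = 1746 ≡ 4.
  S = (9, 7, 4) ≠ 0, so r is not a codeword (an error is present).
Step 3: locate the error. For a single error e at position i, S_ℓ = v_i·e·α_i^ℓ, so α_err = S_1/S_0.
  S_0^{−1} = 9^{−1} = 3 (mod 13), so α_err = 7·3 = 21 ≡ 8 = α_1. Error position i = 1.
  Consistency check: S_2/S_1 = 4·2 = 8 ≡ 8 = α_err ✓ (single-error assumption holds).
Step 4: error magnitude e = S_0/v_1 = S_0·∏_{j≠1}(α_1 − α_j) = 9·4 = 36 ≡ 10 (mod 13).
Step 5: correct position 1: c_1 = r_1 − e = 3 − 10 ≡ 6 (mod 13). Hence c = [6, 10, 9, 4, 8].
  Check: interpolating c through the α_i gives m(x) = 5 + 5·x (degree < 2) with m(α_i) = c_i for every i, so c is indeed a codeword.


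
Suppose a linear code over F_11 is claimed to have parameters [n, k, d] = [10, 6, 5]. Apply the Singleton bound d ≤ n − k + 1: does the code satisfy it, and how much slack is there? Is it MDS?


Singleton RHS = n − k + 1 = 5, slack = 0, bound satisfied, MDS.

Singleton bound: d ≤ n − k + 1.
Here n = 10, k = 6, so n − k + 1 = 5.
Given d = 5, check d ≤ 5: YES.
Slack = (n − k + 1) − d = 0.
The code is MDS (slack = 0).
Description: the claimed parameters are [10, 6, 5]_11; such a code would be MDS (meets Singleton bound).


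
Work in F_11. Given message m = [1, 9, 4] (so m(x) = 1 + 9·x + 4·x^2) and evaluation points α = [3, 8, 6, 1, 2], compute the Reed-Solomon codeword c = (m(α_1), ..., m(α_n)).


c = [9, 10, 1, 3, 2]

Message polynomial: m(x) = 1 + 9·x + 4·x^2 (mod 11).
For each evaluation point α_i, compute m(α_i) mod 11:
  α_1 = 3: Horner steps 4 → 10 → 9, so m(3) = 9.
  α_2 = 8: Horner steps 4 → 8 → 10, so m(8) = 10.
  α_3 = 6: Horner steps 4 → 0 → 1, so m(6) = 1.
  α_4 = 1: Horner steps 4 → 2 → 3, so m(1) = 3.
  α_5 = 2: Horner steps 4 → 6 → 2, so m(2) = 2.
Codeword c = [9, 10, 1, 3, 2] ∈ F_11^5.


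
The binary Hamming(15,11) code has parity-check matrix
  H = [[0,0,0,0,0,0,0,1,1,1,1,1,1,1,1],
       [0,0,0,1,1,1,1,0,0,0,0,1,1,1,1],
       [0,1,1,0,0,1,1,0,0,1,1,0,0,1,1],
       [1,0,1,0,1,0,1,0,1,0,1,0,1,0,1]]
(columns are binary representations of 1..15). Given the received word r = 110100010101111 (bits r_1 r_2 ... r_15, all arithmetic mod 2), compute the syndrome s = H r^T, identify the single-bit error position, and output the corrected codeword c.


s = (0, 1, 0, 1)^T, error position = 5, corrected codeword c = 110110010101111

Compute s = H r^T mod 2 one row at a time:
  s_1 = 1 + 0 + 1 + 0 + 1 + 1 + 1 + 1 = 6 ≡ 0 (mod 2).
  s_2 = 1 + 0 + 0 + 0 + 1 + 1 + 1 + 1 = 5 ≡ 1 (mod 2).
  s_3 = 1 + 0 + 0 + 0 + 1 + 0 + 1 + 1 = 4 ≡ 0 (mod 2).
  s_4 = 1 + 0 + 0 + 0 + 0 + 0 + 1 + 1 = 3 ≡ 1 (mod 2).
s = (0, 1, 0, 1)^T — this equals column 5 of H (binary 0101), so error is at position 5.
Correct: flip bit 5 of r = 110100010101111 to get c = 110110010101111.


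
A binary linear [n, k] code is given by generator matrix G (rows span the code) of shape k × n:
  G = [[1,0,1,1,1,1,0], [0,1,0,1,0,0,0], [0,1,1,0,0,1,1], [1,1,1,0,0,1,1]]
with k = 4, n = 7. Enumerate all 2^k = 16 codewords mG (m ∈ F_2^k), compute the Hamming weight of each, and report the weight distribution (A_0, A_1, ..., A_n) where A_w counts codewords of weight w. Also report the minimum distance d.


Weight distribution: A_0 = 1, A_1 = 1, A_2 = 2, A_3 = 2, A_4 = 5, A_5 = 5. Minimum distance d = 1.

Enumerate all 2^4 = 16 messages m ∈ F_2^4.
For each, compute codeword c = mG in F_2^7, then tally its weight.
  m = 0000 → c = 0000000, weight = 0.
  m = 1000 → c = 1011110, weight = 5.
  m = 0100 → c = 0101000, weight = 2.
  m = 1100 → c = 1110110, weight = 5.
  m = 0010 → c = 0110011, weight = 4.
  m = 1010 → c = 1101101, weight = 5.
  m = 0110 → c = 0011011, weight = 4.
  m = 1110 → c = 1000101, weight = 3.
  m = 0001 → c = 1110011, weight = 5.
  m = 1001 → c = 0101101, weight = 4.
  m = 0101 → c = 1011011, weight = 5.
  m = 1101 → c = 0000101, weight = 2.
  m = 0011 → c = 1000000, weight = 1.
  m = 1011 → c = 0011110, weight = 4.
  m = 0111 → c = 1101000, weight = 3.
  m = 1111 → c = 0110110, weight = 4.
Tally weights:
  weight 0: 1 codewords.
  weight 1: 1 codewords.
  weight 2: 2 codewords.
  weight 3: 2 codewords.
  weight 4: 5 codewords.
  weight 5: 5 codewords.
Minimum distance d = smallest w > 0 with A_w > 0 = 1.
Sanity: Σ A_w = 16 = 2^4 = 16 ✓.


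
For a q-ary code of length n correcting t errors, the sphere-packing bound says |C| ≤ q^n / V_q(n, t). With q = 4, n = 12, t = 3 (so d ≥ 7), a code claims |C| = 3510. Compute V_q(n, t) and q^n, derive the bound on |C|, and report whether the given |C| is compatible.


V_q(n, t) = 6571, q^n = 16777216, Hamming bound = 2553, |C| = 3510 > bound (violated).

Step 1: Compute V_q(n, t) = Σ_{j=0}^3 C(n, j) (q−1)^j.
  j = 0: C(12,0)·(3)^0 = 1·1 = 1.
  j = 1: C(12,1)·(3)^1 = 12·3 = 36.
  j = 2: C(12,2)·(3)^2 = 66·9 = 594.
  j = 3: C(12,3)·(3)^3 = 220·27 = 5940.
  V_q(n, t) = 1 + 36 + 594 + 5940 = 6571.
Step 2: q^n = 4^12 = 16777216.
Step 3: Hamming bound ⌊q^n / V_q(n,t)⌋ = ⌊16777216/6571⌋ = 2553.
Step 4: Compare |C| = 3510 to 2553: violated.
The claimed |C| lies above the Hamming bound, so no 4-ary code of length 12 with d ≥ 7 can have 3510 codewords.


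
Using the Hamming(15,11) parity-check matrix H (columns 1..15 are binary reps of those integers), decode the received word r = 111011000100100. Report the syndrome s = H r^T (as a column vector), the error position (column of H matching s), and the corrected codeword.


s = (0, 1, 0, 0)^T, error position = 4, corrected codeword c = 111111000100100

Compute s = H r^T mod 2 one row at a time:
  s_1 = 0 + 0 + 1 + 0 + 0 + 1 + 0 + 0 = 2 ≡ 0 (mod 2).
  s_2 = 0 + 1 + 1 + 0 + 0 + 1 + 0 + 0 = 3 ≡ 1 (mod 2).
  s_3 = 1 + 1 + 1 + 0 + 1 + 0 + 0 + 0 = 4 ≡ 0 (mod 2).
  s_4 = 1 + 1 + 1 + 0 + 0 + 0 + 1 + 0 = 4 ≡ 0 (mod 2).
s = (0, 1, 0, 0)^T — this equals column 4 of H (binary 0100), so error is at position 4.
Correct: flip bit 4 of r = 111011000100100 to get c = 111111000100100.


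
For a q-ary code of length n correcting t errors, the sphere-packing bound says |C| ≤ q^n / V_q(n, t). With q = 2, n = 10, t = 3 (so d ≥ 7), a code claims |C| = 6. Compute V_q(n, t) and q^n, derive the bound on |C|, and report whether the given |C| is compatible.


V_q(n, t) = 176, q^n = 1024, Hamming bound = 5, |C| = 6 > bound (violated).

Step 1: Compute V_q(n, t) = Σ_{j=0}^3 C(n, j) (q−1)^j.
  j = 0: C(10,0)·(1)^0 = 1·1 = 1.
  j = 1: C(10,1)·(1)^1 = 10·1 = 10.
  j = 2: C(10,2)·(1)^2 = 45·1 = 45.
  j = 3: C(10,3)·(1)^3 = 120·1 = 120.
  V_q(n, t) = 1 + 10 + 45 + 120 = 176.
Step 2: q^n = 2^10 = 1024.
Step 3: Hamming bound ⌊q^n / V_q(n,t)⌋ = ⌊1024/176⌋ = 5.
Step 4: Compare |C| = 6 to 5: violated.
The claimed |C| lies above the Hamming bound, so no 2-ary code of length 10 with d ≥ 7 can have 6 codewords.


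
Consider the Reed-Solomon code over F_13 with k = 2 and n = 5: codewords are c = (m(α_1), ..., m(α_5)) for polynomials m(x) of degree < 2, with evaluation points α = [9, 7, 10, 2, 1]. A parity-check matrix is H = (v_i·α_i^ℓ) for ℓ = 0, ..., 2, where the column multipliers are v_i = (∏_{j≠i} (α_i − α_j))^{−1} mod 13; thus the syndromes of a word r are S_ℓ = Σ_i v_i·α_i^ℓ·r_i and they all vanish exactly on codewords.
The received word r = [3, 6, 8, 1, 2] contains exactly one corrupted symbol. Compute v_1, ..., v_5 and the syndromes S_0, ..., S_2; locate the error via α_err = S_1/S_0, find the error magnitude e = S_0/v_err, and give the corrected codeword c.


S = (12, 11, 9), error at position 4, error magnitude e = 7, c = [3, 6, 8, 7, 2].

Step 1: column multipliers v_i = (∏_{j≠i}(α_i − α_j))^{−1} mod 13.
  i = 1 (α = 9): (9−7)(9−10)(9−2)(9−1) = 2·(−1)·7·8 = −112 ≡ 5, so v_1 = 5^{−1} = 8 (mod 13).
  i = 2 (α = 7): (7−9)(7−10)(7−2)(7−1) = (−2)·(−3)·5·6 = 180 ≡ 11, so v_2 = 11^{−1} = 6 (mod 13).
  i = 3 (α = 10): (10−9)(10−7)(10−2)(10−1) = 1·3·8·9 = 216 ≡ 8, so v_3 = 8^{−1} = 5 (mod 13).
  i = 4 (α = 2): (2−9)(2−7)(2−10)(2−1) = (−7)·(−5)·(−8)·1 = −280 ≡ 6, so v_4 = 6^{−1} = 11 (mod 13).
  i = 5 (α = 1): (1−9)(1−7)(1−10)(1−2) = (−8)·(−6)·(−9)·(−1) = 432 ≡ 3, so v_5 = 3^{−1} = 9 (mod 13).
  v = [8, 6, 5, 11, 9].
Step 2: syndromes of r = [3, 6, 8, 1, 2] (all sums mod 13).
  S_0 = Σ v_i r_i = 8·3 + 6·6 + 5·8 + 11·1 + 9·2 = 129 ≡ 12.
  S_1 = Σ v_i α_i r_i = 8·9·3 + 6·7·6 + 5·10·8 + 11·2·1 + 9·1·2 = 908 ≡ 11.
  α_i^2 mod 13 = [3, 10, 9, 4, 1].
  S_2 = Σ v_i α_i^2 r_i = 8·3·3 + 6·10·6 + 5·9·8 + 11·4·1 + 9·1·2 = 854 ≡ 9.
  S = (12, 11, 9) ≠ 0, so r is not a codeword (an error is present).
Step 3: locate the error. For a single error e at position i, S_ℓ = v_i·e·α_i^ℓ, so α_err = S_1/S_0.
  S_0^{−1} = 12^{−1} = 12 (mod 13), so α_err = 11·12 = 132 ≡ 2 = α_4. Error position i = 4.
  Consistency check: S_2/S_1 = 9·6 = 54 ≡ 2 = α_err ✓ (single-error assumption holds).
Step 4: error magnitude e = S_0/v_4 = S_0·∏_{j≠4}(α_4 − α_j) = 12·6 = 72 ≡ 7 (mod 13).
Step 5: correct position 4: c_4 = r_4 − e = 1 − 7 ≡ 7 (mod 13). Hence c = [3, 6, 8, 7, 2].
  Check: interpolating c through the α_i gives m(x) = 10 + 5·x (degree < 2) with m(α_i) = c_i for every i, so c is indeed a codeword.


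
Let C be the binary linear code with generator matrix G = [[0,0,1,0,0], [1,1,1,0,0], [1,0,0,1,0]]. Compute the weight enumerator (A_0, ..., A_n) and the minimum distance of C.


Weight distribution: A_0 = 1, A_1 = 1, A_2 = 3, A_3 = 3. Minimum distance d = 1.

Enumerate all 2^3 = 8 messages m ∈ F_2^3.
For each, compute codeword c = mG in F_2^5, then tally its weight.
  m = 000 → c = 00000, weight = 0.
  m = 100 → c = 00100, weight = 1.
  m = 010 → c = 11100, weight = 3.
  m = 110 → c = 11000, weight = 2.
  m = 001 → c = 10010, weight = 2.
  m = 101 → c = 10110, weight = 3.
  m = 011 → c = 01110, weight = 3.
  m = 111 → c = 01010, weight = 2.
Tally weights:
  weight 0: 1 codewords.
  weight 1: 1 codewords.
  weight 2: 3 codewords.
  weight 3: 3 codewords.
Minimum distance d = smallest w > 0 with A_w > 0 = 1.
Sanity: Σ A_w = 8 = 2^3 = 8 ✓.


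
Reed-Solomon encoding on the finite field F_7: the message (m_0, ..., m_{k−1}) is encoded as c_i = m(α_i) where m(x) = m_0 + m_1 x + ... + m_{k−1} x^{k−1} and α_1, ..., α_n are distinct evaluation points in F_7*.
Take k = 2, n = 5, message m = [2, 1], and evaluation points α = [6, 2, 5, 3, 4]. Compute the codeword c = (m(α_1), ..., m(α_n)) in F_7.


c = [1, 4, 0, 5, 6]

Message polynomial: m(x) = 2 + 1·x (mod 7).
For each evaluation point α_i, compute m(α_i) mod 7:
  α_1 = 6: Horner steps 1 → 1, so m(6) = 1.
  α_2 = 2: Horner steps 1 → 4, so m(2) = 4.
  α_3 = 5: Horner steps 1 → 0, so m(5) = 0.
  α_4 = 3: Horner steps 1 → 5, so m(3) = 5.
  α_5 = 4: Horner steps 1 → 6, so m(4) = 6.
Codeword c = [1, 4, 0, 5, 6] ∈ F_7^5.


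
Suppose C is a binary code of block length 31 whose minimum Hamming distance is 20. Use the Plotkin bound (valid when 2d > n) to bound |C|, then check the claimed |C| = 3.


Plotkin bound M ≤ 4; given |C| = 3 ≤ bound (satisfied).

Check applicability: 2d = 40, n = 31.
2d − n = 9 > 0, so Plotkin applies.
Compute d/(2d−n) = 20/9 ≈ 2.2222.
⌊d/(2d−n)⌋ = 2.
Plotkin bound: M ≤ 2·2 = 4.
Given |C| = 3, check: satisfied.
This |C| is below the Plotkin bound.


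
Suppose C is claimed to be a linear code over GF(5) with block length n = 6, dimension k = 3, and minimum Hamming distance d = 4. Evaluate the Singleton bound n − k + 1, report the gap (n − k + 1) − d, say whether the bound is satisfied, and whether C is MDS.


Singleton RHS = n − k + 1 = 4, slack = 0, bound satisfied, MDS.

Singleton bound: d ≤ n − k + 1.
Here n = 6, k = 3, so n − k + 1 = 4.
Given d = 4, check d ≤ 4: YES.
Slack = (n − k + 1) − d = 0.
The code is MDS (slack = 0).
Description: the claimed parameters are [6, 3, 4]_5; such a code would be MDS (meets Singleton bound).


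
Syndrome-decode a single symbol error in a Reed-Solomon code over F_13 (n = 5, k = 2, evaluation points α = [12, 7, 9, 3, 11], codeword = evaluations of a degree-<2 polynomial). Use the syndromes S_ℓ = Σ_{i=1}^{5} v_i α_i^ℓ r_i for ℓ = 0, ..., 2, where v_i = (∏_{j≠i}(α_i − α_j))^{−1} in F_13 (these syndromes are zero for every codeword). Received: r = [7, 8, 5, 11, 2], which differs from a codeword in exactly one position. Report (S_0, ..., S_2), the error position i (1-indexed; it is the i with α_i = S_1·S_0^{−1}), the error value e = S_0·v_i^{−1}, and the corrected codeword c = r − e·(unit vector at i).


S = (3, 9, 1), error at position 4, error magnitude e = 10, c = [7, 8, 5, 1, 2].

Step 1: column multipliers v_i = (∏_{j≠i}(α_i − α_j))^{−1} mod 13.
  i = 1 (α = 12): (12−7)(12−9)(12−3)(12−11) = 5·3·9·1 = 135 ≡ 5, so v_1 = 5^{−1} = 8 (mod 13).
  i = 2 (α = 7): (7−12)(7−9)(7−3)(7−11) = (−5)·(−2)·4·(−4) = −160 ≡ 9, so v_2 = 9^{−1} = 3 (mod 13).
  i = 3 (α = 9): (9−12)(9−7)(9−3)(9−11) = (−3)·2·6·(−2) = 72 ≡ 7, so v_3 = 7^{−1} = 2 (mod 13).
  i = 4 (α = 3): (3−12)(3−7)(3−9)(3−11) = (−9)·(−4)·(−6)·(−8) = 1728 ≡ 12, so v_4 = 12^{−1} = 12 (mod 13).
  i = 5 (α = 11): (11−12)(11−7)(11−9)(11−3) = (−1)·4·2·8 = −64 ≡ 1, so v_5 = 1^{−1} = 1 (mod 13).
  v = [8, 3, 2, 12, 1].
Step 2: syndromes of r = [7, 8, 5, 11, 2] (all sums mod 13).
  S_0 = Σ v_i r_i = 8·7 + 3·8 + 2·5 + 12·11 + 1·2 = 224 ≡ 3.
  S_1 = Σ v_i α_i r_i = 8·12·7 + 3·7·8 + 2·9·5 + 12·3·11 + 1·11·2 = 1348 ≡ 9.
  α_i^2 mod 13 = [1, 10, 3, 9, 4].
  S_2 = Σ v_i α_i^2 r_i = 8·1·7 + 3·10·8 + 2·3·5 + 12·9·11 + 1·4·2 = 1522 ≡ 1.
  S = (3, 9, 1) ≠ 0, so r is not a codeword (an error is present).
Step 3: locate the error. For a single error e at position i, S_ℓ = v_i·e·α_i^ℓ, so α_err = S_1/S_0.
  S_0^{−1} = 3^{−1} = 9 (mod 13), so α_err = 9·9 = 81 ≡ 3 = α_4. Error position i = 4.
  Consistency check: S_2/S_1 = 1·3 = 3 ≡ 3 = α_err ✓ (single-error assumption holds).
Step 4: error magnitude e = S_0/v_4 = S_0·∏_{j≠4}(α_4 − α_j) = 3·12 = 36 ≡ 10 (mod 13).
Step 5: correct position 4: c_4 = r_4 − e = 11 − 10 ≡ 1 (mod 13). Hence c = [7, 8, 5, 1, 2].
  Check: interpolating c through the α_i gives m(x) = 12 + 5·x (degree < 2) with m(α_i) = c_i for every i, so c is indeed a codeword.


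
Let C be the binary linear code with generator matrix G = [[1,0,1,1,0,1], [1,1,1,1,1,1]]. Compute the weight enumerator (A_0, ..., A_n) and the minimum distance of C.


Weight distribution: A_0 = 1, A_2 = 1, A_4 = 1, A_6 = 1. Minimum distance d = 2.

Enumerate all 2^2 = 4 messages m ∈ F_2^2.
For each, compute codeword c = mG in F_2^6, then tally its weight.
  m = 00 → c = 000000, weight = 0.
  m = 10 → c = 101101, weight = 4.
  m = 01 → c = 111111, weight = 6.
  m = 11 → c = 010010, weight = 2.
Tally weights:
  weight 0: 1 codewords.
  weight 2: 1 codewords.
  weight 4: 1 codewords.
  weight 6: 1 codewords.
Minimum distance d = smallest w > 0 with A_w > 0 = 2.
Sanity: Σ A_w = 4 = 2^2 = 4 ✓.


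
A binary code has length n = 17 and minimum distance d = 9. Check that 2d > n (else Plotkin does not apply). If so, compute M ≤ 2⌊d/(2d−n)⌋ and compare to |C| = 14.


Plotkin bound M ≤ 18; given |C| = 14 ≤ bound (satisfied).

Check applicability: 2d = 18, n = 17.
2d − n = 1 > 0, so Plotkin applies.
Compute d/(2d−n) = 9/1 ≈ 9.0000.
⌊d/(2d−n)⌋ = 9.
Plotkin bound: M ≤ 2·9 = 18.
Given |C| = 14, check: satisfied.
This |C| is below the Plotkin bound.


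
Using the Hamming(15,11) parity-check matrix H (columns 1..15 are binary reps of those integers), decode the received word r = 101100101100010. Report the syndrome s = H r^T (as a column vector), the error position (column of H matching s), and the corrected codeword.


s = (1, 1, 0, 0)^T, error position = 12, corrected codeword c = 101100101101010

Compute s = H r^T mod 2 one row at a time:
  s_1 = 0 + 1 + 1 + 0 + 0 + 0 + 1 + 0 = 3 ≡ 1 (mod 2).
  s_2 = 1 + 0 + 0 + 1 + 0 + 0 + 1 + 0 = 3 ≡ 1 (mod 2).
  s_3 = 0 + 1 + 0 + 1 + 1 + 0 + 1 + 0 = 4 ≡ 0 (mod 2).
  s_4 = 1 + 1 + 0 + 1 + 1 + 0 + 0 + 0 = 4 ≡ 0 (mod 2).
s = (1, 1, 0, 0)^T — this equals column 12 of H (binary 1100), so error is at position 12.
Correct: flip bit 12 of r = 101100101100010 to get c = 101100101101010.


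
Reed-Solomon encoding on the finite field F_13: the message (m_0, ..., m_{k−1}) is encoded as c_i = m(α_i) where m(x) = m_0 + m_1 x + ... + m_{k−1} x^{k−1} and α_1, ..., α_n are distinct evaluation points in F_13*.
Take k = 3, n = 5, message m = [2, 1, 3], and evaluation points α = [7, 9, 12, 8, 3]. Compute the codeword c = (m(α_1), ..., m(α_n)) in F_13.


c = [0, 7, 4, 7, 6]

Message polynomial: m(x) = 2 + 1·x + 3·x^2 (mod 13).
For each evaluation point α_i, compute m(α_i) mod 13:
  α_1 = 7: Horner steps 3 → 9 → 0, so m(7) = 0.
  α_2 = 9: Horner steps 3 → 2 → 7, so m(9) = 7.
  α_3 = 12: Horner steps 3 → 11 → 4, so m(12) = 4.
  α_4 = 8: Horner steps 3 → 12 → 7, so m(8) = 7.
  α_5 = 3: Horner steps 3 → 10 → 6, so m(3) = 6.
Codeword c = [0, 7, 4, 7, 6] ∈ F_13^5.


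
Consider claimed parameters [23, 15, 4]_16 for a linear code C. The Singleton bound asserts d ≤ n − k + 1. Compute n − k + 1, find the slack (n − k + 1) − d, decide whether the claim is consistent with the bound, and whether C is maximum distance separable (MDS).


Singleton RHS = n − k + 1 = 9, slack = 5, bound satisfied, not MDS.

Singleton bound: d ≤ n − k + 1.
Here n = 23, k = 15, so n − k + 1 = 9.
Given d = 4, check d ≤ 9: YES.
Slack = (n − k + 1) − d = 5.
The code is NOT MDS (slack = 5 > 0).
Description: the claimed parameters are [23, 15, 4]_16; such a code would be non-MDS.


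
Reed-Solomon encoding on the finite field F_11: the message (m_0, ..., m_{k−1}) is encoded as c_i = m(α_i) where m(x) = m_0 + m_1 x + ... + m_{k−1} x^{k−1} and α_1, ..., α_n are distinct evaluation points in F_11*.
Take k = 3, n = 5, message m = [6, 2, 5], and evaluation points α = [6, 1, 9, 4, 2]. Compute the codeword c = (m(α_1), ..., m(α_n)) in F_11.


c = [0, 2, 0, 6, 8]

Message polynomial: m(x) = 6 + 2·x + 5·x^2 (mod 11).
For each evaluation point α_i, compute m(α_i) mod 11:
  α_1 = 6: Horner steps 5 → 10 → 0, so m(6) = 0.
  α_2 = 1: Horner steps 5 → 7 → 2, so m(1) = 2.
  α_3 = 9: Horner steps 5 → 3 → 0, so m(9) = 0.
  α_4 = 4: Horner steps 5 → 0 → 6, so m(4) = 6.
  α_5 = 2: Horner steps 5 → 1 → 8, so m(2) = 8.
Codeword c = [0, 2, 0, 6, 8] ∈ F_11^5.


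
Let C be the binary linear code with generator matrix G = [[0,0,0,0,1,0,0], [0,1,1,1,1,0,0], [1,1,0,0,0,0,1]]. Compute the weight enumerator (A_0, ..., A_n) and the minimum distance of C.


Weight distribution: A_0 = 1, A_1 = 1, A_3 = 2, A_4 = 3, A_5 = 1. Minimum distance d = 1.

Enumerate all 2^3 = 8 messages m ∈ F_2^3.
For each, compute codeword c = mG in F_2^7, then tally its weight.
  m = 000 → c = 0000000, weight = 0.
  m = 100 → c = 0000100, weight = 1.
  m = 010 → c = 0111100, weight = 4.
  m = 110 → c = 0111000, weight = 3.
  m = 001 → c = 1100001, weight = 3.
  m = 101 → c = 1100101, weight = 4.
  m = 011 → c = 1011101, weight = 5.
  m = 111 → c = 1011001, weight = 4.
Tally weights:
  weight 0: 1 codewords.
  weight 1: 1 codewords.
  weight 3: 2 codewords.
  weight 4: 3 codewords.
  weight 5: 1 codewords.
Minimum distance d = smallest w > 0 with A_w > 0 = 1.
Sanity: Σ A_w = 8 = 2^3 = 8 ✓.


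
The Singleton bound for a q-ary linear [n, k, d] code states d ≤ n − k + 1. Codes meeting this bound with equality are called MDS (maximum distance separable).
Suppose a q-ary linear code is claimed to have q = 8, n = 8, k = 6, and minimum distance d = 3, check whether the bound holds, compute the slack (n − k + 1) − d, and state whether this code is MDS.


Singleton RHS = n − k + 1 = 3, slack = 0, bound satisfied, MDS.

Singleton bound: d ≤ n − k + 1.
Here n = 8, k = 6, so n − k + 1 = 3.
Given d = 3, check d ≤ 3: YES.
Slack = (n − k + 1) − d = 0.
The code is MDS (slack = 0).
Description: the claimed parameters are [8, 6, 3]_8; such a code would be MDS (meets Singleton bound).


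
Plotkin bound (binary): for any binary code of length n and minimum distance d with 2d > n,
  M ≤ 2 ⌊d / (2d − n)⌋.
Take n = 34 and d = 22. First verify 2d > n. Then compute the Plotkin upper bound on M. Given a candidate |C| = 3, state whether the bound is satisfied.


Plotkin bound M ≤ 4; given |C| = 3 ≤ bound (satisfied).

Check applicability: 2d = 44, n = 34.
2d − n = 10 > 0, so Plotkin applies.
Compute d/(2d−n) = 22/10 ≈ 2.2000.
⌊d/(2d−n)⌋ = 2.
Plotkin bound: M ≤ 2·2 = 4.
Given |C| = 3, check: satisfied.
This |C| is below the Plotkin bound.


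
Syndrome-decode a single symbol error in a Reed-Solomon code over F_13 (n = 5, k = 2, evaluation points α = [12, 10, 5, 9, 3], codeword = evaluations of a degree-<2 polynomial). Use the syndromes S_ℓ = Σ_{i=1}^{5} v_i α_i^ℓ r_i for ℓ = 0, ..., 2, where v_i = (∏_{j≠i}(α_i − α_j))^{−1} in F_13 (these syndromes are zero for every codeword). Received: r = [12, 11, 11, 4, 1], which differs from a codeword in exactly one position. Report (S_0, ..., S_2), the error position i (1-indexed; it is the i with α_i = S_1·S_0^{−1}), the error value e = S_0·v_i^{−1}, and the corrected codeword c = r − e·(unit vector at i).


S = (8, 1, 5), error at position 3, error magnitude e = 9, c = [12, 11, 2, 4, 1].

Step 1: column multipliers v_i = (∏_{j≠i}(α_i − α_j))^{−1} mod 13.
  i = 1 (α = 12): (12−10)(12−5)(12−9)(12−3) = 2·7·3·9 = 378 ≡ 1, so v_1 = 1^{−1} = 1 (mod 13).
  i = 2 (α = 10): (10−12)(10−5)(10−9)(10−3) = (−2)·5·1·7 = −70 ≡ 8, so v_2 = 8^{−1} = 5 (mod 13).
  i = 3 (α = 5): (5−12)(5−10)(5−9)(5−3) = (−7)·(−5)·(−4)·2 = −280 ≡ 6, so v_3 = 6^{−1} = 11 (mod 13).
  i = 4 (α = 9): (9−12)(9−10)(9−5)(9−3) = (−3)·(−1)·4·6 = 72 ≡ 7, so v_4 = 7^{−1} = 2 (mod 13).
  i = 5 (α = 3): (3−12)(3−10)(3−5)(3−9) = (−9)·(−7)·(−2)·(−6) = 756 ≡ 2, so v_5 = 2^{−1} = 7 (mod 13).
  v = [1, 5, 11, 2, 7].
Step 2: syndromes of r = [12, 11, 11, 4, 1] (all sums mod 13).
  S_0 = Σ v_i r_i = 1·12 + 5·11 + 11·11 + 2·4 + 7·1 = 203 ≡ 8.
  S_1 = Σ v_i α_i r_i = 1·12·12 + 5·10·11 + 11·5·11 + 2·9·4 + 7·3·1 = 1392 ≡ 1.
  α_i^2 mod 13 = [1, 9, 12, 3, 9].
  S_2 = Σ v_i α_i^2 r_i = 1·1·12 + 5·9·11 + 11·12·11 + 2·3·4 + 7·9·1 = 2046 ≡ 5.
  S = (8, 1, 5) ≠ 0, so r is not a codeword (an error is present).
Step 3: locate the error. For a single error e at position i, S_ℓ = v_i·e·α_i^ℓ, so α_err = S_1/S_0.
  S_0^{−1} = 8^{−1} = 5 (mod 13), so α_err = 1·5 = 5 ≡ 5 = α_3. Error position i = 3.
  Consistency check: S_2/S_1 = 5·1 = 5 ≡ 5 = α_err ✓ (single-error assumption holds).
Step 4: error magnitude e = S_0/v_3 = S_0·∏_{j≠3}(α_3 − α_j) = 8·6 = 48 ≡ 9 (mod 13).
Step 5: correct position 3: c_3 = r_3 − e = 11 − 9 ≡ 2 (mod 13). Hence c = [12, 11, 2, 4, 1].
  Check: interpolating c through the α_i gives m(x) = 6 + 7·x (degree < 2) with m(α_i) = c_i for every i, so c is indeed a codeword.


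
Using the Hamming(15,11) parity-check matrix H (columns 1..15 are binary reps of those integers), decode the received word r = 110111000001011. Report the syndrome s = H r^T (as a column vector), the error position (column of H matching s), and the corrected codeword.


s = (1, 0, 0, 1)^T, error position = 9, corrected codeword c = 110111001001011

Compute s = H r^T mod 2 one row at a time:
  s_1 = 0 + 0 + 0 + 0 + 1 + 0 + 1 + 1 = 3 ≡ 1 (mod 2).
  s_2 = 1 + 1 + 1 + 0 + 1 + 0 + 1 + 1 = 6 ≡ 0 (mod 2).
  s_3 = 1 + 0 + 1 + 0 + 0 + 0 + 1 + 1 = 4 ≡ 0 (mod 2).
  s_4 = 1 + 0 + 1 + 0 + 0 + 0 + 0 + 1 = 3 ≡ 1 (mod 2).
s = (1, 0, 0, 1)^T — this equals column 9 of H (binary 1001), so error is at position 9.
Correct: flip bit 9 of r = 110111000001011 to get c = 110111001001011.


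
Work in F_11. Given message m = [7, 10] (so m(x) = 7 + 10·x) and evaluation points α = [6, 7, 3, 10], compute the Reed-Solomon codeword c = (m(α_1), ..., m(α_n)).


c = [1, 0, 4, 8]

Message polynomial: m(x) = 7 + 10·x (mod 11).
For each evaluation point α_i, compute m(α_i) mod 11:
  α_1 = 6: Horner steps 10 → 1, so m(6) = 1.
  α_2 = 7: Horner steps 10 → 0, so m(7) = 0.
  α_3 = 3: Horner steps 10 → 4, so m(3) = 4.
  α_4 = 10: Horner steps 10 → 8, so m(10) = 8.
Codeword c = [1, 0, 4, 8] ∈ F_11^4.


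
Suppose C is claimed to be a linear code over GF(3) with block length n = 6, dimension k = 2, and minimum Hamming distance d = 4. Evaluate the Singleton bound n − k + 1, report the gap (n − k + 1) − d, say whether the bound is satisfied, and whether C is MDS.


Singleton RHS = n − k + 1 = 5, slack = 1, bound satisfied, not MDS.

Singleton bound: d ≤ n − k + 1.
Here n = 6, k = 2, so n − k + 1 = 5.
Given d = 4, check d ≤ 5: YES.
Slack = (n − k + 1) − d = 1.
The code is NOT MDS (slack = 1 > 0).
Description: the claimed parameters are [6, 2, 4]_3; such a code would be non-MDS.


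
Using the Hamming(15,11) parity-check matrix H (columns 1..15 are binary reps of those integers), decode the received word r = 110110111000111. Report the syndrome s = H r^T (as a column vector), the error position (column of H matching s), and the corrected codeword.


s = (1, 0, 0, 0)^T, error position = 8, corrected codeword c = 110110101000111

Compute s = H r^T mod 2 one row at a time:
  s_1 = 1 + 1 + 0 + 0 + 0 + 1 + 1 + 1 = 5 ≡ 1 (mod 2).
  s_2 = 1 + 1 + 0 + 1 + 0 + 1 + 1 + 1 = 6 ≡ 0 (mod 2).
  s_3 = 1 + 0 + 0 + 1 + 0 + 0 + 1 + 1 = 4 ≡ 0 (mod 2).
  s_4 = 1 + 0 + 1 + 1 + 1 + 0 + 1 + 1 = 6 ≡ 0 (mod 2).
s = (1, 0, 0, 0)^T — this equals column 8 of H (binary 1000), so error is at position 8.
Correct: flip bit 8 of r = 110110111000111 to get c = 110110101000111.


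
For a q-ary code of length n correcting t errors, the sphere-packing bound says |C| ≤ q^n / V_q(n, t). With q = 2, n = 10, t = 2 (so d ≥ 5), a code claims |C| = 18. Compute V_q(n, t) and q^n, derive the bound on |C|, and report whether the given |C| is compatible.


V_q(n, t) = 56, q^n = 1024, Hamming bound = 18, |C| = 18 ≤ bound (satisfied).

Step 1: Compute V_q(n, t) = Σ_{j=0}^2 C(n, j) (q−1)^j.
  j = 0: C(10,0)·(1)^0 = 1·1 = 1.
  j = 1: C(10,1)·(1)^1 = 10·1 = 10.
  j = 2: C(10,2)·(1)^2 = 45·1 = 45.
  V_q(n, t) = 1 + 10 + 45 = 56.
Step 2: q^n = 2^10 = 1024.
Step 3: Hamming bound ⌊q^n / V_q(n,t)⌋ = ⌊1024/56⌋ = 18.
Step 4: Compare |C| = 18 to 18: satisfied.
The claimed |C| lies at the Hamming bound (tight).


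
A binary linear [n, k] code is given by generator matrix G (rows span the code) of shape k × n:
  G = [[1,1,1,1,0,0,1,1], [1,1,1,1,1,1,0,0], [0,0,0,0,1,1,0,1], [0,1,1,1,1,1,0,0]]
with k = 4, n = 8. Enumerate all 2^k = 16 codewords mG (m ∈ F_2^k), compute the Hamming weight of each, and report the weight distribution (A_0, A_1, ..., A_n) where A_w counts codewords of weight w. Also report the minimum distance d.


Weight distribution: A_0 = 1, A_1 = 2, A_2 = 1, A_3 = 1, A_4 = 3, A_5 = 4, A_6 = 3, A_7 = 1. Minimum distance d = 1.

Enumerate all 2^4 = 16 messages m ∈ F_2^4.
For each, compute codeword c = mG in F_2^8, then tally its weight.
  m = 0000 → c = 00000000, weight = 0.
  m = 1000 → c = 11110011, weight = 6.
  m = 0100 → c = 11111100, weight = 6.
  m = 1100 → c = 00001111, weight = 4.
  m = 0010 → c = 00001101, weight = 3.
  m = 1010 → c = 11111110, weight = 7.
  m = 0110 → c = 11110001, weight = 5.
  m = 1110 → c = 00000010, weight = 1.
  m = 0001 → c = 01111100, weight = 5.
  m = 1001 → c = 10001111, weight = 5.
  m = 0101 → c = 10000000, weight = 1.
  m = 1101 → c = 01110011, weight = 5.
  m = 0011 → c = 01110001, weight = 4.
  m = 1011 → c = 10000010, weight = 2.
  m = 0111 → c = 10001101, weight = 4.
  m = 1111 → c = 01111110, weight = 6.
Tally weights:
  weight 0: 1 codewords.
  weight 1: 2 codewords.
  weight 2: 1 codewords.
  weight 3: 1 codewords.
  weight 4: 3 codewords.
  weight 5: 4 codewords.
  weight 6: 3 codewords.
  weight 7: 1 codewords.
Minimum distance d = smallest w > 0 with A_w > 0 = 1.
Sanity: Σ A_w = 16 = 2^4 = 16 ✓.


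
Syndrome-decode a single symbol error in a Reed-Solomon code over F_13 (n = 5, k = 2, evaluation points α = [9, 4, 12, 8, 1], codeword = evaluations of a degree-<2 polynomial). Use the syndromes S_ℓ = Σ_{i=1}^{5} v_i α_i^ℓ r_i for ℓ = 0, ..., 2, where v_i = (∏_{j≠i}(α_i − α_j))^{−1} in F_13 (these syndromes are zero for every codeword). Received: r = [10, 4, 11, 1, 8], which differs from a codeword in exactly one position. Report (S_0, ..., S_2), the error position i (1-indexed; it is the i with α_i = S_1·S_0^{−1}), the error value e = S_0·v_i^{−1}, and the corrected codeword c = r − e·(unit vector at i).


S = (9, 9, 9), error at position 5, error magnitude e = 5, c = [10, 4, 11, 1, 3].

Step 1: column multipliers v_i = (∏_{j≠i}(α_i − α_j))^{−1} mod 13.
  i = 1 (α = 9): (9−4)(9−12)(9−8)(9−1) = 5·(−3)·1·8 = −120 ≡ 10, so v_1 = 10^{−1} = 4 (mod 13).
  i = 2 (α = 4): (4−9)(4−12)(4−8)(4−1) = (−5)·(−8)·(−4)·3 = −480 ≡ 1, so v_2 = 1^{−1} = 1 (mod 13).
  i = 3 (α = 12): (12−9)(12−4)(12−8)(12−1) = 3·8·4·11 = 1056 ≡ 3, so v_3 = 3^{−1} = 9 (mod 13).
  i = 4 (α = 8): (8−9)(8−4)(8−12)(8−1) = (−1)·4·(−4)·7 = 112 ≡ 8, so v_4 = 8^{−1} = 5 (mod 13).
  i = 5 (α = 1): (1−9)(1−4)(1−12)(1−8) = (−8)·(−3)·(−11)·(−7) = 1848 ≡ 2, so v_5 = 2^{−1} = 7 (mod 13).
  v = [4, 1, 9, 5, 7].
Step 2: syndromes of r = [10, 4, 11, 1, 8] (all sums mod 13).
  S_0 = Σ v_i r_i = 4·10 + 1·4 + 9·11 + 5·1 + 7·8 = 204 ≡ 9.
  S_1 = Σ v_i α_i r_i = 4·9·10 + 1·4·4 + 9·12·11 + 5·8·1 + 7·1·8 = 1660 ≡ 9.
  α_i^2 mod 13 = [3, 3, 1, 12, 1].
  S_2 = Σ v_i α_i^2 r_i = 4·3·10 + 1·3·4 + 9·1·11 + 5·12·1 + 7·1·8 = 347 ≡ 9.
  S = (9, 9, 9) ≠ 0, so r is not a codeword (an error is present).
Step 3: locate the error. For a single error e at position i, S_ℓ = v_i·e·α_i^ℓ, so α_err = S_1/S_0.
  S_0^{−1} = 9^{−1} = 3 (mod 13), so α_err = 9·3 = 27 ≡ 1 = α_5. Error position i = 5.
  Consistency check: S_2/S_1 = 9·3 = 27 ≡ 1 = α_err ✓ (single-error assumption holds).
Step 4: error magnitude e = S_0/v_5 = S_0·∏_{j≠5}(α_5 − α_j) = 9·2 = 18 ≡ 5 (mod 13).
Step 5: correct position 5: c_5 = r_5 − e = 8 − 5 ≡ 3 (mod 13). Hence c = [10, 4, 11, 1, 3].
  Check: interpolating c through the α_i gives m(x) = 7 + 9·x (degree < 2) with m(α_i) = c_i for every i, so c is indeed a codeword.


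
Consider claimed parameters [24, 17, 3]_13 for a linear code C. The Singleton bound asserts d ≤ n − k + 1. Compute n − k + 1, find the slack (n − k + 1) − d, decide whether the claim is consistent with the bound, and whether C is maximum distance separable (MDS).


Singleton RHS = n − k + 1 = 8, slack = 5, bound satisfied, not MDS.

Singleton bound: d ≤ n − k + 1.
Here n = 24, k = 17, so n − k + 1 = 8.
Given d = 3, check d ≤ 8: YES.
Slack = (n − k + 1) − d = 5.
The code is NOT MDS (slack = 5 > 0).
Description: the claimed parameters are [24, 17, 3]_13; such a code would be non-MDS.


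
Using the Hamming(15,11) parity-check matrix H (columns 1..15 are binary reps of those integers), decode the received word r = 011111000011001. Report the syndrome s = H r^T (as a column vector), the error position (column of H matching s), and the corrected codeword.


s = (1, 1, 1, 0)^T, error position = 14, corrected codeword c = 011111000011011

Compute s = H r^T mod 2 one row at a time:
  s_1 = 0 + 0 + 0 + 1 + 1 + 0 + 0 + 1 = 3 ≡ 1 (mod 2).
  s_2 = 1 + 1 + 1 + 0 + 1 + 0 + 0 + 1 = 5 ≡ 1 (mod 2).
  s_3 = 1 + 1 + 1 + 0 + 0 + 1 + 0 + 1 = 5 ≡ 1 (mod 2).
  s_4 = 0 + 1 + 1 + 0 + 0 + 1 + 0 + 1 = 4 ≡ 0 (mod 2).
s = (1, 1, 1, 0)^T — this equals column 14 of H (binary 1110), so error is at position 14.
Correct: flip bit 14 of r = 011111000011001 to get c = 011111000011011.


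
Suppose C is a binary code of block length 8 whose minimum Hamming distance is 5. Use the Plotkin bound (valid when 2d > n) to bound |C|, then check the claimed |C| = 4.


Plotkin bound M ≤ 4; given |C| = 4 ≤ bound (satisfied).

Check applicability: 2d = 10, n = 8.
2d − n = 2 > 0, so Plotkin applies.
Compute d/(2d−n) = 5/2 ≈ 2.5000.
⌊d/(2d−n)⌋ = 2.
Plotkin bound: M ≤ 2·2 = 4.
Given |C| = 4, check: satisfied.
This |C| is at the Plotkin bound.


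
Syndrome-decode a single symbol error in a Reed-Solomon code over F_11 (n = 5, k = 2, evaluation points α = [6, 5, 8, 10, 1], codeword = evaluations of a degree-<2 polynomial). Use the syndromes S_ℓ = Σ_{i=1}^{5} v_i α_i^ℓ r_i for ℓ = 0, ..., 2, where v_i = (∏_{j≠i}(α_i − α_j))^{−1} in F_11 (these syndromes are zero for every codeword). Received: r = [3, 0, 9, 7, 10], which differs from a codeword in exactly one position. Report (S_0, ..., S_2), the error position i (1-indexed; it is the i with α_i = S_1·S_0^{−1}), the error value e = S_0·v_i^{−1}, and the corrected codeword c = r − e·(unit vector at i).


S = (10, 1, 10), error at position 4, error magnitude e = 3, c = [3, 0, 9, 4, 10].

Step 1: column multipliers v_i = (∏_{j≠i}(α_i − α_j))^{−1} mod 11.
  i = 1 (α = 6): (6−5)(6−8)(6−10)(6−1) = 1·(−2)·(−4)·5 = 40 ≡ 7, so v_1 = 7^{−1} = 8 (mod 11).
  i = 2 (α = 5): (5−6)(5−8)(5−10)(5−1) = (−1)·(−3)·(−5)·4 = −60 ≡ 6, so v_2 = 6^{−1} = 2 (mod 11).
  i = 3 (α = 8): (8−6)(8−5)(8−10)(8−1) = 2·3·(−2)·7 = −84 ≡ 4, so v_3 = 4^{−1} = 3 (mod 11).
  i = 4 (α = 10): (10−6)(10−5)(10−8)(10−1) = 4·5·2·9 = 360 ≡ 8, so v_4 = 8^{−1} = 7 (mod 11).
  i = 5 (α = 1): (1−6)(1−5)(1−8)(1−10) = (−5)·(−4)·(−7)·(−9) = 1260 ≡ 6, so v_5 = 6^{−1} = 2 (mod 11).
  v = [8, 2, 3, 7, 2].
Step 2: syndromes of r = [3, 0, 9, 7, 10] (all sums mod 11).
  S_0 = Σ v_i r_i = 8·3 + 2·0 + 3·9 + 7·7 + 2·10 = 120 ≡ 10.
  S_1 = Σ v_i α_i r_i = 8·6·3 + 2·5·0 + 3·8·9 + 7·10·7 + 2·1·10 = 870 ≡ 1.
  α_i^2 mod 11 = [3, 3, 9, 1, 1].
  S_2 = Σ v_i α_i^2 r_i = 8·3·3 + 2·3·0 + 3·9·9 + 7·1·7 + 2·1·10 = 384 ≡ 10.
  S = (10, 1, 10) ≠ 0, so r is not a codeword (an error is present).
Step 3: locate the error. For a single error e at position i, S_ℓ = v_i·e·α_i^ℓ, so α_err = S_1/S_0.
  S_0^{−1} = 10^{−1} = 10 (mod 11), so α_err = 1·10 = 10 ≡ 10 = α_4. Error position i = 4.
  Consistency check: S_2/S_1 = 10·1 = 10 ≡ 10 = α_err ✓ (single-error assumption holds).
Step 4: error magnitude e = S_0/v_4 = S_0·∏_{j≠4}(α_4 − α_j) = 10·8 = 80 ≡ 3 (mod 11).
Step 5: correct position 4: c_4 = r_4 − e = 7 − 3 ≡ 4 (mod 11). Hence c = [3, 0, 9, 4, 10].
  Check: interpolating c through the α_i gives m(x) = 7 + 3·x (degree < 2) with m(α_i) = c_i for every i, so c is indeed a codeword.


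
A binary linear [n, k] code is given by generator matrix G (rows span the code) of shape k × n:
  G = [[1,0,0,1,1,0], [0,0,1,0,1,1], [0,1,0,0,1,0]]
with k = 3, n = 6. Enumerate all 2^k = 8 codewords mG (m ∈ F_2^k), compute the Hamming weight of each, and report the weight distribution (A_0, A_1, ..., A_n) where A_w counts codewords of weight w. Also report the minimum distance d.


Weight distribution: A_0 = 1, A_2 = 1, A_3 = 4, A_4 = 1, A_6 = 1. Minimum distance d = 2.

Enumerate all 2^3 = 8 messages m ∈ F_2^3.
For each, compute codeword c = mG in F_2^6, then tally its weight.
  m = 000 → c = 000000, weight = 0.
  m = 100 → c = 100110, weight = 3.
  m = 010 → c = 001011, weight = 3.
  m = 110 → c = 101101, weight = 4.
  m = 001 → c = 010010, weight = 2.
  m = 101 → c = 110100, weight = 3.
  m = 011 → c = 011001, weight = 3.
  m = 111 → c = 111111, weight = 6.
Tally weights:
  weight 0: 1 codewords.
  weight 2: 1 codewords.
  weight 3: 4 codewords.
  weight 4: 1 codewords.
  weight 6: 1 codewords.
Minimum distance d = smallest w > 0 with A_w > 0 = 2.
Sanity: Σ A_w = 8 = 2^3 = 8 ✓.


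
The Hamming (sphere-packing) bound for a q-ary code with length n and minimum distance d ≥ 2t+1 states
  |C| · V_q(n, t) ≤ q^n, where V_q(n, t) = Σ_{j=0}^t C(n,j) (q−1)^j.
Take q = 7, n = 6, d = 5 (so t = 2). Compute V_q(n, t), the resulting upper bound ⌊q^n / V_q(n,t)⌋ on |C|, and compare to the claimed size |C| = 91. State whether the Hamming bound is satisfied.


V_q(n, t) = 577, q^n = 117649, Hamming bound = 203, |C| = 91 ≤ bound (satisfied).

Step 1: Compute V_q(n, t) = Σ_{j=0}^2 C(n, j) (q−1)^j.
  j = 0: C(6,0)·(6)^0 = 1·1 = 1.
  j = 1: C(6,1)·(6)^1 = 6·6 = 36.
  j = 2: C(6,2)·(6)^2 = 15·36 = 540.
  V_q(n, t) = 1 + 36 + 540 = 577.
Step 2: q^n = 7^6 = 117649.
Step 3: Hamming bound ⌊q^n / V_q(n,t)⌋ = ⌊117649/577⌋ = 203.
Step 4: Compare |C| = 91 to 203: satisfied.
The claimed |C| lies below the Hamming bound.
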